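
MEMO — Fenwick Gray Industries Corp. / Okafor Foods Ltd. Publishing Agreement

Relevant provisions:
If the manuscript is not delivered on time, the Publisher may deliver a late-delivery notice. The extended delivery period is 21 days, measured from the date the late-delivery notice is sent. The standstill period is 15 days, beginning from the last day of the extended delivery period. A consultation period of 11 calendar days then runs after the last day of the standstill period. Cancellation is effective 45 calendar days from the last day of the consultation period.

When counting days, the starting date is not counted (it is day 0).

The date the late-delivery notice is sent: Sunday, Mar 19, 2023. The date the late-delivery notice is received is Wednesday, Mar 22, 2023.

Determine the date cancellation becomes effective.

Adding 21 calendar days to Mar 19, 2023 gives Apr 9, 2023, which is the last day of the extended delivery period.
Adding 15 calendar days to Apr 9, 2023 gives Apr 24, 2023, which is the last day of the standstill period.
The last day of the consultation period: 11 calendar days after Apr 24, 2023 is May 5, 2023.
The date cancellation becomes effective: May 5, 2023 + 45 days = Jun 19, 2023.

Jun 19, 2023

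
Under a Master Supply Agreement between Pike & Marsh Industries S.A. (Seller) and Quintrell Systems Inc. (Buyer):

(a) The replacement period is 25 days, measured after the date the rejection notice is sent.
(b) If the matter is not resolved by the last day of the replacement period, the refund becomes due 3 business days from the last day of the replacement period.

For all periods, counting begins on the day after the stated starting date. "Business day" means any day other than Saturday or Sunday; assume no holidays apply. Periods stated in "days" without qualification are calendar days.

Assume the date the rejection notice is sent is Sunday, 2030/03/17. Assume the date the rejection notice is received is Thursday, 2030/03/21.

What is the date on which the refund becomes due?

The last day of the replacement period: 2030/03/17 + 25 days = 2030/04/11.
The date on which the refund becomes due: 3 business days after Thursday, 2030/04/11, skipping weekends — Apr 12, Apr 15, Apr 16 — lands on Tuesday, 2030/04/16.

2030/04/16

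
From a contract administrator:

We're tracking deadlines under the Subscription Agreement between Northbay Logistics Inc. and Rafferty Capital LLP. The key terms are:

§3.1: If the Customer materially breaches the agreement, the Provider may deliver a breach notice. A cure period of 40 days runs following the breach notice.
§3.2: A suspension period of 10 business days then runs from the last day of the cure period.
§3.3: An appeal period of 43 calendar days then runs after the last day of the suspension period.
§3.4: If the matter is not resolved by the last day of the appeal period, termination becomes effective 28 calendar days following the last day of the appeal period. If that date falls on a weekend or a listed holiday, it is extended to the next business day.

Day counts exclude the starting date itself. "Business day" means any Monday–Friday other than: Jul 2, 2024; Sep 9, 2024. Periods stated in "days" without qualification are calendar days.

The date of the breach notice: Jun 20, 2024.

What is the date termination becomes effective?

The last day of the cure period: 40 calendar days after Jun 20, 2024 is Jul 30, 2024.
The last day of the suspension period: 10 business days after Tuesday, Jul 30, 2024, skipping weekends — Jul 31, Aug 1, Aug 2, Aug 5, Aug 6, Aug 7, Aug 8, Aug 9, Aug 12, Aug 13 — lands on Tuesday, Aug 13, 2024.
The last day of the appeal period: 43 calendar days after Aug 13, 2024 is Sep 25, 2024.
The date termination becomes effective: 28 calendar days after Sep 25, 2024 is Oct 23, 2024. Oct 23, 2024 is a Wednesday and is not a listed holiday, so no roll-forward applies.

Oct 23, 2024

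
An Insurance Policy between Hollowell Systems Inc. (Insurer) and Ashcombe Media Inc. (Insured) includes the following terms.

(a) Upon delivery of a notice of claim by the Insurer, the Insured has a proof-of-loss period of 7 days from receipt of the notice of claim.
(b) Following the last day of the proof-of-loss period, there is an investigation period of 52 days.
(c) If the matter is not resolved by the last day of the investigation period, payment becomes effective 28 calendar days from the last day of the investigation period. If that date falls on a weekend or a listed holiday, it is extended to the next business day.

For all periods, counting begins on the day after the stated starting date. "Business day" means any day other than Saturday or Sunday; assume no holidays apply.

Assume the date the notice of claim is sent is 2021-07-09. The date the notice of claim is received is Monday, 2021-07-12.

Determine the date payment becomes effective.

The last day of the proof-of-loss period: 2021-07-12 + 7 days = 2021-07-19.
The last day of the investigation period: 52 calendar days after 2021-07-19 is 2021-09-09.
The date payment becomes effective: 2021-09-09 + 28 days = 2021-10-07. 2021-10-07 is a Thursday, so no roll-forward applies.

2021-10-07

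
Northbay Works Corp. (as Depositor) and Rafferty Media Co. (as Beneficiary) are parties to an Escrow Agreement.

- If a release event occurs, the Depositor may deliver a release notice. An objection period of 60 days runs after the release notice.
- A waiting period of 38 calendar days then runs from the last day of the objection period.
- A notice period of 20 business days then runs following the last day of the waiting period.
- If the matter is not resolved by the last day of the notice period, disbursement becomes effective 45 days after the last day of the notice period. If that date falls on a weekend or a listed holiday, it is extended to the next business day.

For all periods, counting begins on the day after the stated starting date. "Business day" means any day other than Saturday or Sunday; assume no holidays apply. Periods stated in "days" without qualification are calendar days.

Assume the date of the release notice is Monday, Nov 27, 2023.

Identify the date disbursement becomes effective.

May 16, 2024

The last day of the objection period: Nov 27, 2023 + 60 days = Jan 26, 2024.
The last day of the waiting period: Jan 26, 2024 + 38 days = Mar 4, 2024.
The last day of the notice period: counting 20 business days from Monday, Mar 4, 2024 (Mar 5, Mar 6, Mar 7, Mar 8, …, Mar 28, Mar 29, Apr 1, skipping weekends) reaches Monday, Apr 1, 2024.
The date disbursement becomes effective: 45 calendar days after Apr 1, 2024 is May 16, 2024. May 16, 2024 is a Thursday, so no roll-forward applies.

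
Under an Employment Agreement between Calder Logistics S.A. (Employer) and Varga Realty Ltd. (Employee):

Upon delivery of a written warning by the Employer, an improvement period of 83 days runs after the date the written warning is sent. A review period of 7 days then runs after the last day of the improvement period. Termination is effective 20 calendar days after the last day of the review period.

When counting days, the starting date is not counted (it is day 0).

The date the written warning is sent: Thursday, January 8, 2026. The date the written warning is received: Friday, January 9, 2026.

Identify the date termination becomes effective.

Adding 83 calendar days to January 8, 2026 gives April 1, 2026, which is the last day of the improvement period.
The last day of the review period: April 1, 2026 + 7 days = April 8, 2026.
The date termination becomes effective: 20 calendar days after April 8, 2026 is April 28, 2026.

April 28, 2026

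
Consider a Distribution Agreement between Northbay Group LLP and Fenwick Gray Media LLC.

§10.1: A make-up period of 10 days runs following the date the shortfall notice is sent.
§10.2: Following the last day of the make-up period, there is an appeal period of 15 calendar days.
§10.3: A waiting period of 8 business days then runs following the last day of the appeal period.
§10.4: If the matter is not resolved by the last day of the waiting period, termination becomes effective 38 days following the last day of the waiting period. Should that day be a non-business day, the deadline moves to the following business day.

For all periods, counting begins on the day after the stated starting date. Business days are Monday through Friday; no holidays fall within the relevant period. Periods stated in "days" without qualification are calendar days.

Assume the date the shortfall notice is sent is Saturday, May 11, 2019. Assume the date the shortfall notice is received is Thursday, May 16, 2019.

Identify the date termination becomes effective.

July 25, 2019

Adding 10 calendar days to May 11, 2019 gives May 21, 2019, which is the last day of the make-up period.
The last day of the appeal period: May 21, 2019 + 15 days = June 5, 2019.
The last day of the waiting period: counting 8 business days from Wednesday, June 5, 2019 (Jun 6, Jun 7, Jun 10, Jun 11, Jun 12, Jun 13, Jun 14, Jun 17, skipping weekends) reaches Monday, June 17, 2019.
The date termination becomes effective: 38 calendar days after June 17, 2019 is July 25, 2019. July 25, 2019 is a Thursday, so no roll-forward applies.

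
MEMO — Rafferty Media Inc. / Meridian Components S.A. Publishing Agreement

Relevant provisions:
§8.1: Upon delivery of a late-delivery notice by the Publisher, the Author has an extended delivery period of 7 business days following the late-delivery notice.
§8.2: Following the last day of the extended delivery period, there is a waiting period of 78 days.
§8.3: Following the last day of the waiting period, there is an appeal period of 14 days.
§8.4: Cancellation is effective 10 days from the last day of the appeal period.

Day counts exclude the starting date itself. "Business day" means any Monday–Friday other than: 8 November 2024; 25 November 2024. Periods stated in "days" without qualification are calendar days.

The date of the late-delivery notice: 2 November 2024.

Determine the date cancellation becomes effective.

23 February 2025

From Saturday, 2 November 2024, 7 business days (Nov 4, Nov 5, Nov 6, Nov 7, Nov 11, Nov 12, Nov 13, skipping weekends and the listed holiday on Nov 8) brings us to Wednesday, 13 November 2024, which is the last day of the extended delivery period.
The last day of the waiting period: 78 calendar days after 13 November 2024 is 30 January 2025.
Adding 14 calendar days to 30 January 2025 gives 13 February 2025, which is the last day of the appeal period.
The date cancellation becomes effective: 13 February 2025 + 10 days = 23 February 2025.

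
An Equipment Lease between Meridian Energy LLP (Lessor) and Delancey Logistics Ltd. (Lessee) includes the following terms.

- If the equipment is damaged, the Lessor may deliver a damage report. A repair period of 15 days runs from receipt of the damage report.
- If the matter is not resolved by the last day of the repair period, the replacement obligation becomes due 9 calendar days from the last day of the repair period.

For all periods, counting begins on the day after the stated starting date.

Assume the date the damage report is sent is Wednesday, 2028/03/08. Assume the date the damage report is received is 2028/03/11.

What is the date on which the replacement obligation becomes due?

The last day of the repair period: 15 calendar days after 2028/03/11 is 2028/03/26.
Adding 9 calendar days to 2028/03/26 gives 2028/04/04, which is the date on which the replacement obligation becomes due.

2028/04/04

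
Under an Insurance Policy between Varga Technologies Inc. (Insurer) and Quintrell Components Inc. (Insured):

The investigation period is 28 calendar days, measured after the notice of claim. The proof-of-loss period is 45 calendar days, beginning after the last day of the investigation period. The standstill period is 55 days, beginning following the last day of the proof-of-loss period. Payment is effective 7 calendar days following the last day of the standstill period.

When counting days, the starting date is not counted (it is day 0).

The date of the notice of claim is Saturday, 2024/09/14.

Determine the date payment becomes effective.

The last day of the investigation period: 2024/09/14 + 28 days = 2024/10/12.
Adding 45 calendar days to 2024/10/12 gives 2024/11/26, which is the last day of the proof-of-loss period.
The last day of the standstill period: 2024/11/26 + 55 days = 2025/01/20.
Adding 7 calendar days to 2025/01/20 gives 2025/01/27, which is the date payment becomes effective.

2025/01/27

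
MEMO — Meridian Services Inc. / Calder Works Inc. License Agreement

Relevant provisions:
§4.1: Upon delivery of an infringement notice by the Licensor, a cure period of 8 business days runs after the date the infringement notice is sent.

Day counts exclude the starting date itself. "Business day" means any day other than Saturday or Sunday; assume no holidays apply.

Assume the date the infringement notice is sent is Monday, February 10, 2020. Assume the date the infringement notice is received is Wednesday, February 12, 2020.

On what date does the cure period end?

The last day of the cure period: counting 8 business days from Monday, February 10, 2020 (Feb 11, Feb 12, Feb 13, Feb 14, Feb 17, Feb 18, Feb 19, Feb 20, skipping weekends) reaches Thursday, February 20, 2020.

February 20, 2020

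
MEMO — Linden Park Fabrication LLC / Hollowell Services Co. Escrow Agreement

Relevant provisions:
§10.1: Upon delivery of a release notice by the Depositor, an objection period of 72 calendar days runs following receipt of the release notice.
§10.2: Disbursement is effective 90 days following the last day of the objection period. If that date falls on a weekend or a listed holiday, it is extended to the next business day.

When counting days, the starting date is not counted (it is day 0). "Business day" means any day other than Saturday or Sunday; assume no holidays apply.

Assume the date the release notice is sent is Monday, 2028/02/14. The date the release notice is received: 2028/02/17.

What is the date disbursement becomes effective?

The last day of the objection period: 2028/02/17 + 72 days = 2028/04/29.
The date disbursement becomes effective: 2028/04/29 + 90 days = 2028/07/28. 2028/07/28 is a Friday, so no roll-forward applies.

2028/07/28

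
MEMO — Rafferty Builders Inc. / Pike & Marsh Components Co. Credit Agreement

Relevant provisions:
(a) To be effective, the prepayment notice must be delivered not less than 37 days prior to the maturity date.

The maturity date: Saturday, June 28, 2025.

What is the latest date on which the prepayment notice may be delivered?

June 28, 2025 minus 37 days is May 22, 2025.

May 22, 2025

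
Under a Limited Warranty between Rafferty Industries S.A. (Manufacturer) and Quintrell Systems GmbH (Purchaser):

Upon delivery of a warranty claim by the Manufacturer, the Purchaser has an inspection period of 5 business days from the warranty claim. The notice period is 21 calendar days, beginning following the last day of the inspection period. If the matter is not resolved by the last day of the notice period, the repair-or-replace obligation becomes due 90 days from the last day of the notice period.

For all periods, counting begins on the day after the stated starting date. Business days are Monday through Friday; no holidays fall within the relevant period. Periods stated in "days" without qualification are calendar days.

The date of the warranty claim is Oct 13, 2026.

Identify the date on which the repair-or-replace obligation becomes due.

From Tuesday, Oct 13, 2026, 5 business days (Oct 14, Oct 15, Oct 16, Oct 19, Oct 20, skipping weekends) brings us to Tuesday, Oct 20, 2026, which is the last day of the inspection period.
The last day of the notice period: Oct 20, 2026 + 21 days = Nov 10, 2026.
The date on which the repair-or-replace obligation becomes due: 90 calendar days after Nov 10, 2026 is Feb 8, 2027.

Feb 8, 2027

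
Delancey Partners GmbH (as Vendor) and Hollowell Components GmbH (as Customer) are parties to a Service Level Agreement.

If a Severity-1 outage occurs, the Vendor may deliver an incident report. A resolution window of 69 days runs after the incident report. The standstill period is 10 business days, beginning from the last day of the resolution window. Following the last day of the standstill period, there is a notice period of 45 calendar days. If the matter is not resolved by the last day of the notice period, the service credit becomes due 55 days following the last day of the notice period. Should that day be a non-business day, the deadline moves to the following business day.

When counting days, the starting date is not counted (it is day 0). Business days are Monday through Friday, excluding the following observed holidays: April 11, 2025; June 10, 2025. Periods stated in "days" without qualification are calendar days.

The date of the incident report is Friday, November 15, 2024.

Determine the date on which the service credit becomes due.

Adding 69 calendar days to November 15, 2024 gives January 23, 2025, which is the last day of the resolution window.
The last day of the standstill period: counting 10 business days from Thursday, January 23, 2025 (Jan 24, Jan 27, Jan 28, Jan 29, Jan 30, Jan 31, Feb 3, Feb 4, Feb 5, Feb 6, skipping weekends) reaches Thursday, February 6, 2025.
The last day of the notice period: February 6, 2025 + 45 days = March 23, 2025.
The date on which the service credit becomes due: 55 calendar days after March 23, 2025 is May 17, 2025. That falls on a Saturday, so it rolls to the next business day, Monday, May 19, 2025.

May 19, 2025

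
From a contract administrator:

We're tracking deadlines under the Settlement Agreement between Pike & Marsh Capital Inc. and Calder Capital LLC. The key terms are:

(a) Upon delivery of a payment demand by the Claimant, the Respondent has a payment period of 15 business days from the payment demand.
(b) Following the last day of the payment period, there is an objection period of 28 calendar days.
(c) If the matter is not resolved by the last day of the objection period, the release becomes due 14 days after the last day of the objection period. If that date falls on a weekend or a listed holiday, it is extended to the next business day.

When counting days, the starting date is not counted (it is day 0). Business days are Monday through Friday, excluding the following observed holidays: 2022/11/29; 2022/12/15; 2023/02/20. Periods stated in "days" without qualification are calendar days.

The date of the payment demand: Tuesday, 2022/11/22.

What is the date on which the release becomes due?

2023/01/25

The last day of the payment period: counting 15 business days from Tuesday, 2022/11/22 (Nov 23, Nov 24, Nov 25, Nov 28, …, Dec 12, Dec 13, Dec 14, skipping weekends and the listed holiday on Nov 29) reaches Wednesday, 2022/12/14.
The last day of the objection period: 28 calendar days after 2022/12/14 is 2023/01/11.
Adding 14 calendar days to 2023/01/11 gives 2023/01/25, which is the date on which the release becomes due. 2023/01/25 is a Wednesday and is not a listed holiday, so no roll-forward applies.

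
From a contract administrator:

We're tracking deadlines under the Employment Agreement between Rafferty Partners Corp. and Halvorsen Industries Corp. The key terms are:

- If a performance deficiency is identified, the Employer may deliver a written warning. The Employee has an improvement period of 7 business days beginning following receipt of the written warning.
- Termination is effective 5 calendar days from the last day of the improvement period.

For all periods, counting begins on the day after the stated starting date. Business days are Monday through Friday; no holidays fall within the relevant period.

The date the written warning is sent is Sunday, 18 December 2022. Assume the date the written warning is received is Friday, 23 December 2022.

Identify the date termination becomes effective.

The last day of the improvement period: counting 7 business days from Friday, 23 December 2022 (Dec 26, Dec 27, Dec 28, Dec 29, Dec 30, Jan 2, Jan 3, skipping weekends) reaches Tuesday, 3 January 2023.
Adding 5 calendar days to 3 January 2023 gives 8 January 2023, which is the date termination becomes effective.

8 January 2023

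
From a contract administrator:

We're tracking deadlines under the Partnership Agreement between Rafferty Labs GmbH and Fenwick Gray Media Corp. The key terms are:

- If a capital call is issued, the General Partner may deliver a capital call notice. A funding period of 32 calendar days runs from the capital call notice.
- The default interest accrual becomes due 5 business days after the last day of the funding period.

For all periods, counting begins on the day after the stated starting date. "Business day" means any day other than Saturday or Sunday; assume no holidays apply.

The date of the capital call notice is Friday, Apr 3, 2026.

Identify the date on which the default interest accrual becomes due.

May 12, 2026

The last day of the funding period: 32 calendar days after Apr 3, 2026 is May 5, 2026.
The date on which the default interest accrual becomes due: 5 business days after Tuesday, May 5, 2026, skipping weekends — May 6, May 7, May 8, May 11, May 12 — lands on Tuesday, May 12, 2026.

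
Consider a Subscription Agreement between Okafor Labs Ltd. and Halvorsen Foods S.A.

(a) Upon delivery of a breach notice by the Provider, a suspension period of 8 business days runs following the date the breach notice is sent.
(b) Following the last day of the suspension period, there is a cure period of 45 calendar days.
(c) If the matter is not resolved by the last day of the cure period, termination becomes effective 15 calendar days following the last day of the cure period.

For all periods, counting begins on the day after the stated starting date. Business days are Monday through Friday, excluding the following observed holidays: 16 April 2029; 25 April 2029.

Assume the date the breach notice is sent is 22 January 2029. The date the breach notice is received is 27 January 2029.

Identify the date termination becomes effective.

The last day of the suspension period: counting 8 business days from Monday, 22 January 2029 (Jan 23, Jan 24, Jan 25, Jan 26, Jan 29, Jan 30, Jan 31, Feb 1, skipping weekends) reaches Thursday, 1 February 2029.
The last day of the cure period: 45 calendar days after 1 February 2029 is 18 March 2029.
Adding 15 calendar days to 18 March 2029 gives 2 April 2029, which is the date termination becomes effective.

2 April 2029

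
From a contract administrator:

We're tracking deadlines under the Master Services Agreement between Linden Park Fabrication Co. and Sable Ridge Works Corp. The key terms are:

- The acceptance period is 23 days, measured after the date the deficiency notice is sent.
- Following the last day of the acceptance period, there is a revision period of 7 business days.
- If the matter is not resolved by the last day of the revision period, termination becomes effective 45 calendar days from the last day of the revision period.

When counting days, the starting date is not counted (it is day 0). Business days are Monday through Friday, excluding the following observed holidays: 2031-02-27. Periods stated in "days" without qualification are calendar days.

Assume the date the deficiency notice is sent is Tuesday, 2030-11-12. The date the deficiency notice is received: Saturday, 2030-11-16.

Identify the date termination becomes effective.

2031-01-30

The last day of the acceptance period: 2030-11-12 + 23 days = 2030-12-05.
The last day of the revision period: counting 7 business days from Thursday, 2030-12-05 (Dec 6, Dec 9, Dec 10, Dec 11, Dec 12, Dec 13, Dec 16, skipping weekends) reaches Monday, 2030-12-16.
The date termination becomes effective: 2030-12-16 + 45 days = 2031-01-30.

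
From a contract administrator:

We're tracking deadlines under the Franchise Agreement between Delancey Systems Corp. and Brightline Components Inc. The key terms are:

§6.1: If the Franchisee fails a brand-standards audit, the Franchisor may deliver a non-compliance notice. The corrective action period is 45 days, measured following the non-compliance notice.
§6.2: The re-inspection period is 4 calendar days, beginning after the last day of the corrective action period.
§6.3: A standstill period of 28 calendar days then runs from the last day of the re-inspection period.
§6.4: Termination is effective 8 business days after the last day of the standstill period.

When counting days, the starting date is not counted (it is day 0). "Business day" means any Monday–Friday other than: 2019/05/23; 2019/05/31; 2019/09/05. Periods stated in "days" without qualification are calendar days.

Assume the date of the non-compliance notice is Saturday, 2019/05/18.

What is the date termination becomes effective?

Adding 45 calendar days to 2019/05/18 gives 2019/07/02, which is the last day of the corrective action period.
The last day of the re-inspection period: 4 calendar days after 2019/07/02 is 2019/07/06.
The last day of the standstill period: 2019/07/06 + 28 days = 2019/08/03.
The date termination becomes effective: 8 business days after Saturday, 2019/08/03, skipping weekends — Aug 5, Aug 6, Aug 7, Aug 8, Aug 9, Aug 12, Aug 13, Aug 14 — lands on Wednesday, 2019/08/14.

2019/08/14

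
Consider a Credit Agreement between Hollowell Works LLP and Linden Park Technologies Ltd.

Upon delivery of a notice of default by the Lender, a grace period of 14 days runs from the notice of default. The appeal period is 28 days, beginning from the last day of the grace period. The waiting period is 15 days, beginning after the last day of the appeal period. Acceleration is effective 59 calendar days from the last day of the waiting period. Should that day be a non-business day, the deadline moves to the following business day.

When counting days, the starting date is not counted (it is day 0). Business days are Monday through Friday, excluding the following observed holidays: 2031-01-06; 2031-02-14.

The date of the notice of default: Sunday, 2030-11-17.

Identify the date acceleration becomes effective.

The last day of the grace period: 14 calendar days after 2030-11-17 is 2030-12-01.
The last day of the appeal period: 2030-12-01 + 28 days = 2030-12-29.
The last day of the waiting period: 2030-12-29 + 15 days = 2031-01-13.
The date acceleration becomes effective: 59 calendar days after 2031-01-13 is 2031-03-13. 2031-03-13 is a Thursday and is not a listed holiday, so no roll-forward applies.

2031-03-13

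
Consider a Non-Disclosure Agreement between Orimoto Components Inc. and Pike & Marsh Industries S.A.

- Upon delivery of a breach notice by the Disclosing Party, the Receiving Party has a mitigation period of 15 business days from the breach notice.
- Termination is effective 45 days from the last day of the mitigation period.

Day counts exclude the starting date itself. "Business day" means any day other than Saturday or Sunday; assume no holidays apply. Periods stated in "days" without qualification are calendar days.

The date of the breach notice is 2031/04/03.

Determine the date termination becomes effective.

From Thursday, 2031/04/03, 15 business days (Apr 4, Apr 7, Apr 8, Apr 9, …, Apr 22, Apr 23, Apr 24, skipping weekends) brings us to Thursday, 2031/04/24, which is the last day of the mitigation period.
The date termination becomes effective: 2031/04/24 + 45 days = 2031/06/08.

2031/06/08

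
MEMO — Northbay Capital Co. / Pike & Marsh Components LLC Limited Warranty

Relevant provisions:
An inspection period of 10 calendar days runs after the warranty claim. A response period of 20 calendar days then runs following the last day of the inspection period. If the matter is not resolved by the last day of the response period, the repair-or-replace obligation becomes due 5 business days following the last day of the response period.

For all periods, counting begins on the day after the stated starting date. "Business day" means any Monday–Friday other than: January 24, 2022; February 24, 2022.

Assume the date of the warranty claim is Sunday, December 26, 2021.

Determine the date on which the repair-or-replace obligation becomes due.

The last day of the inspection period: 10 calendar days after December 26, 2021 is January 5, 2022.
The last day of the response period: January 5, 2022 + 20 days = January 25, 2022.
The date on which the repair-or-replace obligation becomes due: counting 5 business days from Tuesday, January 25, 2022 (Jan 26, Jan 27, Jan 28, Jan 31, Feb 1, skipping weekends) reaches Tuesday, February 1, 2022.

February 1, 2022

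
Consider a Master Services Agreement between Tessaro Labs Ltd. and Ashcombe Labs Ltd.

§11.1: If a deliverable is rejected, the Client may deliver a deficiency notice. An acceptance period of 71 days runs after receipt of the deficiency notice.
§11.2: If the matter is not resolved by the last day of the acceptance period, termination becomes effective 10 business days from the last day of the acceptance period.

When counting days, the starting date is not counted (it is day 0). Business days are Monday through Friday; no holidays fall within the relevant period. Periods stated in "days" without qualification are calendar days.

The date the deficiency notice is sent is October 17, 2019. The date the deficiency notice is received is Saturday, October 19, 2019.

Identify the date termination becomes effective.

January 10, 2020

The last day of the acceptance period: October 19, 2019 + 71 days = December 29, 2019.
The date termination becomes effective: counting 10 business days from Sunday, December 29, 2019 (Dec 30, Dec 31, Jan 1, Jan 2, Jan 3, Jan 6, Jan 7, Jan 8, Jan 9, Jan 10, skipping weekends) reaches Friday, January 10, 2020.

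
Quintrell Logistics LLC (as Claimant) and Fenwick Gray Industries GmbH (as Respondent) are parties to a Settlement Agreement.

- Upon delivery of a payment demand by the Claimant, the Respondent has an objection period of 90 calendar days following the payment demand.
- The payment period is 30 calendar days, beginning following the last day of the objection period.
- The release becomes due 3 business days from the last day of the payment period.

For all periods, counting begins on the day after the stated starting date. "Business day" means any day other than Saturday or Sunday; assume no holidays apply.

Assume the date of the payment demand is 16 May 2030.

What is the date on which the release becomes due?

18 September 2030

Adding 90 calendar days to 16 May 2030 gives 14 August 2030, which is the last day of the objection period.
Adding 30 calendar days to 14 August 2030 gives 13 September 2030, which is the last day of the payment period.
From Friday, 13 September 2030, 3 business days (Sep 16, Sep 17, Sep 18, skipping weekends) brings us to Wednesday, 18 September 2030, which is the date on which the release becomes due.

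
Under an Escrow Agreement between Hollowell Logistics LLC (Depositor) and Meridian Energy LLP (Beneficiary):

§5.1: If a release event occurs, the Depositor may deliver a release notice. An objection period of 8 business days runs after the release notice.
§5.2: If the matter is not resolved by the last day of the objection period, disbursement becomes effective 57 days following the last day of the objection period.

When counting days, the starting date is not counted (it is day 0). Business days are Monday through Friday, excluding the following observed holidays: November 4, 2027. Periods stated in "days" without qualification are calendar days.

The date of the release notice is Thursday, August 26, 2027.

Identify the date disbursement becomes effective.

November 3, 2027

The last day of the objection period: counting 8 business days from Thursday, August 26, 2027 (Aug 27, Aug 30, Aug 31, Sep 1, Sep 2, Sep 3, Sep 6, Sep 7, skipping weekends) reaches Tuesday, September 7, 2027.
Adding 57 calendar days to September 7, 2027 gives November 3, 2027, which is the date disbursement becomes effective.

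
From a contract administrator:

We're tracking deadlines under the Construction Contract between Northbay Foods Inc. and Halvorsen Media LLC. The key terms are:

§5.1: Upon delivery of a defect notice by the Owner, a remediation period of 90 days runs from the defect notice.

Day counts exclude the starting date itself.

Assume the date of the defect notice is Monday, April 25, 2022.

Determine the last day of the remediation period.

July 24, 2022

Adding 90 calendar days to April 25, 2022 gives July 24, 2022, which is the last day of the remediation period.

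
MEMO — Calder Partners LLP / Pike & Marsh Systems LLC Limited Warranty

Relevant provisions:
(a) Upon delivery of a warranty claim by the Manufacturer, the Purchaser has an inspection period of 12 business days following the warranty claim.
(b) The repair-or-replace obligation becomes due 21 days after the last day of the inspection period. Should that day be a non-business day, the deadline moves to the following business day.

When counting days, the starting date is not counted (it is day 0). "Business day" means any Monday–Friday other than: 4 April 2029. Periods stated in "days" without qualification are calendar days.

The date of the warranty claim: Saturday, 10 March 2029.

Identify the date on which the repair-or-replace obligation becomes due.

The last day of the inspection period: counting 12 business days from Saturday, 10 March 2029 (Mar 12, Mar 13, Mar 14, Mar 15, …, Mar 23, Mar 26, Mar 27, skipping weekends) reaches Tuesday, 27 March 2029.
Adding 21 calendar days to 27 March 2029 gives 17 April 2029, which is the date on which the repair-or-replace obligation becomes due. 17 April 2029 is a Tuesday and is not a listed holiday, so no roll-forward applies.

17 April 2029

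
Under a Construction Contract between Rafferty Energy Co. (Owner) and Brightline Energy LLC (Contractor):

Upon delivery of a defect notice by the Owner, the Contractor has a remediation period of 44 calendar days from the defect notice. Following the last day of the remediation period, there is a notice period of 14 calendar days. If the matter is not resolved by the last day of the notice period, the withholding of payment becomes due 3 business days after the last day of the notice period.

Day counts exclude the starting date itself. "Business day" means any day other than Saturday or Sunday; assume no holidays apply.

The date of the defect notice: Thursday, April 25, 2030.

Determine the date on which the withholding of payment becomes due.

June 26, 2030

The last day of the remediation period: 44 calendar days after April 25, 2030 is June 8, 2030.
Adding 14 calendar days to June 8, 2030 gives June 22, 2030, which is the last day of the notice period.
From Saturday, June 22, 2030, 3 business days (Jun 24, Jun 25, Jun 26, skipping weekends) brings us to Wednesday, June 26, 2030, which is the date on which the withholding of payment becomes due.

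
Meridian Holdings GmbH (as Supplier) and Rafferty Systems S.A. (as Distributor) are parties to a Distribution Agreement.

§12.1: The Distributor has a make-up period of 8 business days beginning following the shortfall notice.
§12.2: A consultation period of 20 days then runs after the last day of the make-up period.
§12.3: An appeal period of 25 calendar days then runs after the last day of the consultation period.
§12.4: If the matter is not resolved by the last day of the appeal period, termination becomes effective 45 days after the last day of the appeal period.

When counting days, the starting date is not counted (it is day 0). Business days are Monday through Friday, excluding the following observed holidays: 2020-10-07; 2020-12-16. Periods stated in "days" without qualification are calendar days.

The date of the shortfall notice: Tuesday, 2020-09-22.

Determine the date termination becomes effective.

The last day of the make-up period: 8 business days after Tuesday, 2020-09-22, skipping weekends — Sep 23, Sep 24, Sep 25, Sep 28, Sep 29, Sep 30, Oct 1, Oct 2 — lands on Friday, 2020-10-02.
Adding 20 calendar days to 2020-10-02 gives 2020-10-22, which is the last day of the consultation period.
Adding 25 calendar days to 2020-10-22 gives 2020-11-16, which is the last day of the appeal period.
Adding 45 calendar days to 2020-11-16 gives 2020-12-31, which is the date termination becomes effective.

2020-12-31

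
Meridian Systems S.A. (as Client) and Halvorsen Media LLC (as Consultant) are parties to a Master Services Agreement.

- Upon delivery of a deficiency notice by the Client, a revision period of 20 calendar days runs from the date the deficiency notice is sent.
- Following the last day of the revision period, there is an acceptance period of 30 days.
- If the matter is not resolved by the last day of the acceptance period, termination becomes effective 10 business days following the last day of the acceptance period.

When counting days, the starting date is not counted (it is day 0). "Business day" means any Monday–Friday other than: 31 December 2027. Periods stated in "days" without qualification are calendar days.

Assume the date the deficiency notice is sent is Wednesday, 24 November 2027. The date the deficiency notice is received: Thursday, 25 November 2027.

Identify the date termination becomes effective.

The last day of the revision period: 20 calendar days after 24 November 2027 is 14 December 2027.
The last day of the acceptance period: 30 calendar days after 14 December 2027 is 13 January 2028.
The date termination becomes effective: 10 business days after Thursday, 13 January 2028, skipping weekends — Jan 14, Jan 17, Jan 18, Jan 19, Jan 20, Jan 21, Jan 24, Jan 25, Jan 26, Jan 27 — lands on Thursday, 27 January 2028.

27 January 2028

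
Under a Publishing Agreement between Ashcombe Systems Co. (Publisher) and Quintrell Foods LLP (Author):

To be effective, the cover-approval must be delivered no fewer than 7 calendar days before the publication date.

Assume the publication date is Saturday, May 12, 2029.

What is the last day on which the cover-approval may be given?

May 5, 2029

May 12, 2029 minus 7 days is May 5, 2029.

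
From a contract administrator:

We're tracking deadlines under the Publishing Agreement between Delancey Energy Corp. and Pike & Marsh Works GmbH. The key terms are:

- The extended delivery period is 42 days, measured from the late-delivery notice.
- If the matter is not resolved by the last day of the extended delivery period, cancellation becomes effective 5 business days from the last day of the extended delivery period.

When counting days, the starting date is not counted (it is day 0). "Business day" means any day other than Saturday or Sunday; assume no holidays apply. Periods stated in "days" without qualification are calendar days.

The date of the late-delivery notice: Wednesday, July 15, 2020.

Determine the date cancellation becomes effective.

September 2, 2020

The last day of the extended delivery period: July 15, 2020 + 42 days = August 26, 2020.
The date cancellation becomes effective: 5 business days after Wednesday, August 26, 2020, skipping weekends — Aug 27, Aug 28, Aug 31, Sep 1, Sep 2 — lands on Wednesday, September 2, 2020.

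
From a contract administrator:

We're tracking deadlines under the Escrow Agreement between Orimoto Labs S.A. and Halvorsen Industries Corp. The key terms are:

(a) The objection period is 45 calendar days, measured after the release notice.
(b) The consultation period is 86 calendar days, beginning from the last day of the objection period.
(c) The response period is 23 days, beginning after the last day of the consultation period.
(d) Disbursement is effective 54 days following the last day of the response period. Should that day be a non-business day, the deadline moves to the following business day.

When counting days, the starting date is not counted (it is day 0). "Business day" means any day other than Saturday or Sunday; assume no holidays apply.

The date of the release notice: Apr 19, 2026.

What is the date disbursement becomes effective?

Adding 45 calendar days to Apr 19, 2026 gives Jun 3, 2026, which is the last day of the objection period.
Adding 86 calendar days to Jun 3, 2026 gives Aug 28, 2026, which is the last day of the consultation period.
The last day of the response period: Aug 28, 2026 + 23 days = Sep 20, 2026.
The date disbursement becomes effective: Sep 20, 2026 + 54 days = Nov 13, 2026. Nov 13, 2026 is a Friday, so no roll-forward applies.

Nov 13, 2026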